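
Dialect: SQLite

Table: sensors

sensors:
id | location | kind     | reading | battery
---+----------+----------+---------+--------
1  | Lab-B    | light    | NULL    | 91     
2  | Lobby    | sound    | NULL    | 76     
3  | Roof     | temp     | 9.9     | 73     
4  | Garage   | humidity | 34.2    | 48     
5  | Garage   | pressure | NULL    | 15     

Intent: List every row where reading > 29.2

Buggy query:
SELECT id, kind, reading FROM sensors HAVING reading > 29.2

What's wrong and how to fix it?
Bug: HAVING filters the output of aggregation, but this query has no GROUP BY and no aggregate functions, so SQLite rejects it (HAVING clause on a non-aggregate query); the condition here is per row

Fix: Use WHERE for row-level filtering

Corrected query:
SELECT id, kind, reading FROM sensors WHERE reading > 29.2

Result:
id | kind     | reading
---+----------+--------
4  | humidity | 34.2   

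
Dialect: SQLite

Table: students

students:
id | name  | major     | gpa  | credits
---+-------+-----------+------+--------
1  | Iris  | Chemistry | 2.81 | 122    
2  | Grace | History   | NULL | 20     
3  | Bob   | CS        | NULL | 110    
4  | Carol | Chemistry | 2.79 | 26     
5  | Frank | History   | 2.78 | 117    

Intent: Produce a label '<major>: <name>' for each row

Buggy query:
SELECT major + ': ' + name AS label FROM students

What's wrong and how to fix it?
Bug: SQLite uses || for string concatenation; + coerces text to numbers (yielding 0)

Fix: Use the || operator for string concatenation

Corrected query:
SELECT major || ': ' || name AS label FROM students

Result:
label           
----------------
Chemistry: Iris 
History: Grace  
CS: Bob         
Chemistry: Carol
History: Frank  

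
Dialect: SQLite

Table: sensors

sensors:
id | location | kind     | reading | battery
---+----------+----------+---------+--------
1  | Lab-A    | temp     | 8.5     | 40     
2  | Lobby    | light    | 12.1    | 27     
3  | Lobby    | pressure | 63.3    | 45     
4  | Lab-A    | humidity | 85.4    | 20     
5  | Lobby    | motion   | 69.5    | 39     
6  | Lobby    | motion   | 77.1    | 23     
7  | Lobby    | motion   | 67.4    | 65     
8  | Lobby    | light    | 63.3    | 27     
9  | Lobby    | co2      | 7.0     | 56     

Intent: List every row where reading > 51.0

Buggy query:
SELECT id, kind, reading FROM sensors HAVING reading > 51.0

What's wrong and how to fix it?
Bug: HAVING filters the output of aggregation, but this query has no GROUP BY and no aggregate functions, so SQLite rejects it (HAVING clause on a non-aggregate query); the condition here is per row

Fix: Replace HAVING with WHERE since the condition applies to individual rows

Corrected query:
SELECT id, kind, reading FROM sensors WHERE reading > 51.0

Result:
id | kind     | reading
---+----------+--------
3  | pressure | 63.3   
4  | humidity | 85.4   
5  | motion   | 69.5   
6  | motion   | 77.1   
7  | motion   | 67.4   
8  | light    | 63.3   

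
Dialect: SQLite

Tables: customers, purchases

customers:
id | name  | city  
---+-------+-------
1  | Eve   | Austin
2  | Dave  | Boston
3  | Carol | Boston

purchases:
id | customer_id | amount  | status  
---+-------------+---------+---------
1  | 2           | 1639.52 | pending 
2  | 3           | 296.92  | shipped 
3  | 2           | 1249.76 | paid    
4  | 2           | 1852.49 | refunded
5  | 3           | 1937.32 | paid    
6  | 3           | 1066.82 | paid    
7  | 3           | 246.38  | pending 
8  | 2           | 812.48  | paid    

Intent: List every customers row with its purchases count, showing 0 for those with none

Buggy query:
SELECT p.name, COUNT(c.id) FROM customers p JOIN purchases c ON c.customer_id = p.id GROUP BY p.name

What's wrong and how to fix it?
Bug: An inner join excludes parents with zero children

Fix: Use LEFT JOIN so parents without children still appear (COUNT(c.id) gives 0)

Corrected query:
SELECT p.name, COUNT(c.id) FROM customers p LEFT JOIN purchases c ON c.customer_id = p.id GROUP BY p.name

Result:
name  | COUNT(c.id)
------+------------
Carol | 4          
Dave  | 4          
Eve   | 0          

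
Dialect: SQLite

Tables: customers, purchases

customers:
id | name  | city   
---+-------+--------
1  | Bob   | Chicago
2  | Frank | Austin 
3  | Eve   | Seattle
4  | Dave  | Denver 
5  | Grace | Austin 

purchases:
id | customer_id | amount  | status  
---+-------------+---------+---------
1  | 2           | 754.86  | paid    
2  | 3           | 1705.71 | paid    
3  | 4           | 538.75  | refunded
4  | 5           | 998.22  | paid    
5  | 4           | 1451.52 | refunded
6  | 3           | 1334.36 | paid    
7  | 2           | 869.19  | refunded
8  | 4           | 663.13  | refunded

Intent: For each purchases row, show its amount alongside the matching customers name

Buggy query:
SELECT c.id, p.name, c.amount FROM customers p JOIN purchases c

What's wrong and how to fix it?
Bug: Missing join condition: each purchases row is matched to all customers rows instead of just its own

Fix: Add ON c.customer_id = p.id to the JOIN

Corrected query:
SELECT c.id, p.name, c.amount FROM customers p JOIN purchases c ON c.customer_id = p.id

Result:
id | name  | amount 
---+-------+--------
1  | Frank | 754.86 
2  | Eve   | 1705.71
3  | Dave  | 538.75 
4  | Grace | 998.22 
5  | Dave  | 1451.52
6  | Eve   | 1334.36
7  | Frank | 869.19 
8  | Dave  | 663.13 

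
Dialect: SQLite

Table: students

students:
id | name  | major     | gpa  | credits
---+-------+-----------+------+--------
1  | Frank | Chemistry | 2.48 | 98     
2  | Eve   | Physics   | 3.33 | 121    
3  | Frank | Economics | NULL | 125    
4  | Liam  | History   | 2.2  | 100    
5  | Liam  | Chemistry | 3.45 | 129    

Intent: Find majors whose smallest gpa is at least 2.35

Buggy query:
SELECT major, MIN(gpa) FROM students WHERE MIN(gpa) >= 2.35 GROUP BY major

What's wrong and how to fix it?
Bug: MIN() in WHERE is a misuse of aggregate

Fix: Use HAVING for the per-group MIN condition

Corrected query:
SELECT major, MIN(gpa) FROM students GROUP BY major HAVING MIN(gpa) >= 2.35

Result:
major     | MIN(gpa)
----------+---------
Chemistry | 2.48    
Physics   | 3.33    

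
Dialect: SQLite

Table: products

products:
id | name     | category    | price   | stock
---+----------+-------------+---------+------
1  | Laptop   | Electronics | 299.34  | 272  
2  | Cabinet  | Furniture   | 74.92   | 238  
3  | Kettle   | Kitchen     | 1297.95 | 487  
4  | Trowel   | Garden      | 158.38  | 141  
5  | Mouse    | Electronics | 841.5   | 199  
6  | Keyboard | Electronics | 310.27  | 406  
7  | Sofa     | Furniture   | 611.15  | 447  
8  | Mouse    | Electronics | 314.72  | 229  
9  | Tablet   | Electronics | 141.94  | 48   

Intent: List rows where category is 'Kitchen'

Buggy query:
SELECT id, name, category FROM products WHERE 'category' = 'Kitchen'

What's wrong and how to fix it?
Bug: Single quotes denote string literals in SQL; the column name is being compared as a constant string

Fix: Reference the column as category without single quotes

Corrected query:
SELECT id, name, category FROM products WHERE category = 'Kitchen'

Result:
id | name   | category
---+--------+---------
3  | Kettle | Kitchen 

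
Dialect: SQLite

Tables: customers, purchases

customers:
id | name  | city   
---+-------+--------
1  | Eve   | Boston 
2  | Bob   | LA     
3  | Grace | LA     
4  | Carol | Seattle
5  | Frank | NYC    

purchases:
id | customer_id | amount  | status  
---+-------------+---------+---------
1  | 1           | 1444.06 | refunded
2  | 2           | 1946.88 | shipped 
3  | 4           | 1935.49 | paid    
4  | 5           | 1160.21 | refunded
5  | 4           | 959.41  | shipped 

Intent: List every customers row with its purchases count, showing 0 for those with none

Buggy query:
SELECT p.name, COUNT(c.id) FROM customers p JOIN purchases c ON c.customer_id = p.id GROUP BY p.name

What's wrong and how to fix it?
Bug: An inner join excludes parents with zero children

Fix: Switch to LEFT JOIN to retain unmatched parent rows

Corrected query:
SELECT p.name, COUNT(c.id) FROM customers p LEFT JOIN purchases c ON c.customer_id = p.id GROUP BY p.name

Result:
name  | COUNT(c.id)
------+------------
Bob   | 1          
Carol | 2          
Eve   | 1          
Frank | 1          
Grace | 0          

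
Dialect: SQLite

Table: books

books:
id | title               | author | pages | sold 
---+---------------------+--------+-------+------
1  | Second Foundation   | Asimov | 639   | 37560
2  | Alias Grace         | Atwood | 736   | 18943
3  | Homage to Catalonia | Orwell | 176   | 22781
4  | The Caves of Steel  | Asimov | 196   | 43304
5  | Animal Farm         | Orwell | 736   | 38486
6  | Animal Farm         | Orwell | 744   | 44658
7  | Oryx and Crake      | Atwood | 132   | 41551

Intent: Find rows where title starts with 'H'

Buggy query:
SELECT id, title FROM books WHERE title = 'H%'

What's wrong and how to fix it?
Bug: '=' compares the literal string including the % character; pattern matching needs LIKE

Fix: Replace '=' with LIKE so 'H%' is treated as a pattern

Corrected query:
SELECT id, title FROM books WHERE title LIKE 'H%'

Result:
id | title              
---+--------------------
3  | Homage to Catalonia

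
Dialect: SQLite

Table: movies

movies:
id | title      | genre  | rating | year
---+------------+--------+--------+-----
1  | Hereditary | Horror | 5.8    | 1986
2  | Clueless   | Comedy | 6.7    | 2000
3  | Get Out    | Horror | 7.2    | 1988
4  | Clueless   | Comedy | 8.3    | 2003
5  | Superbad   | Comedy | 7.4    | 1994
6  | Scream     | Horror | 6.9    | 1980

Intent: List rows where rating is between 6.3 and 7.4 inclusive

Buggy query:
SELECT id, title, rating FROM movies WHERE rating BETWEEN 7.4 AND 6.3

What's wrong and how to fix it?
Bug: BETWEEN expects the lower bound first; with 7.4 AND 6.3 the range is empty

Fix: Swap the bounds so the smaller value comes first

Corrected query:
SELECT id, title, rating FROM movies WHERE rating BETWEEN 6.3 AND 7.4

Result:
id | title    | rating
---+----------+-------
2  | Clueless | 6.7   
3  | Get Out  | 7.2   
5  | Superbad | 7.4   
6  | Scream   | 6.9   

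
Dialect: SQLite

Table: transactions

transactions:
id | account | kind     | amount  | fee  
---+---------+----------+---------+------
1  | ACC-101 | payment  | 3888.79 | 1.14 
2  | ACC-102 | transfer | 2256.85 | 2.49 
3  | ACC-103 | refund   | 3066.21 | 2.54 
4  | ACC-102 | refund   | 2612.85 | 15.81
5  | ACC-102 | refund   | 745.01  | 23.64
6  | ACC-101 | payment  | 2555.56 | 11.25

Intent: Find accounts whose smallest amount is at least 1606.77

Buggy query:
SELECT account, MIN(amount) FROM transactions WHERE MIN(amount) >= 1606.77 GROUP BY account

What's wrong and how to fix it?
Bug: MIN() in WHERE is a misuse of aggregate

Fix: Use HAVING for the per-group MIN condition

Corrected query:
SELECT account, MIN(amount) FROM transactions GROUP BY account HAVING MIN(amount) >= 1606.77

Result:
account | MIN(amount)
--------+------------
ACC-101 | 2555.56    
ACC-103 | 3066.21    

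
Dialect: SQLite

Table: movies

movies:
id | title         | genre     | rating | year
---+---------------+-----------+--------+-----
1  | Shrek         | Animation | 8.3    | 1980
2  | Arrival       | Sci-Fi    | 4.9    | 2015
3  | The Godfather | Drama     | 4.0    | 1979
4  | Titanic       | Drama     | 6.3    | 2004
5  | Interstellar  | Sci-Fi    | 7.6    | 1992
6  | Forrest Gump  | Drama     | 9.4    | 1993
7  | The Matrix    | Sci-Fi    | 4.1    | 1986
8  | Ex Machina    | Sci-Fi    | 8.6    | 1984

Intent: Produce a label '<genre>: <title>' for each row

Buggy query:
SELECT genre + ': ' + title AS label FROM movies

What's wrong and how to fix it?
Bug: SQLite uses || for string concatenation; + coerces text to numbers (yielding 0)

Fix: Use the || operator for string concatenation

Corrected query:
SELECT genre || ': ' || title AS label FROM movies

Result:
label               
--------------------
Animation: Shrek    
Sci-Fi: Arrival     
Drama: The Godfather
Drama: Titanic      
Sci-Fi: Interstellar
Drama: Forrest Gump 
Sci-Fi: The Matrix  
Sci-Fi: Ex Machina  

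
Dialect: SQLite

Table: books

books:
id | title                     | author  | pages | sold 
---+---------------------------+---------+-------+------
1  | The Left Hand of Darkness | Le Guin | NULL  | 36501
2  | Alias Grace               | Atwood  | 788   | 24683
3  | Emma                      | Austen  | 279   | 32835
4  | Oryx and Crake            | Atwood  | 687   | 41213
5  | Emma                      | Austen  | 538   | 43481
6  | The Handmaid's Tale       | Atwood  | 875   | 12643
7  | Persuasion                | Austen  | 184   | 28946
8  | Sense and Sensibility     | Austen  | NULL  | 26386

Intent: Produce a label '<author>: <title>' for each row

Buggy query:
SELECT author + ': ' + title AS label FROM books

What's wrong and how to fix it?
Bug: '+' is numeric addition; on text columns SQLite converts them to 0 instead of concatenating

Fix: Use the || operator for string concatenation

Corrected query:
SELECT author || ': ' || title AS label FROM books

Result:
label                             
----------------------------------
Le Guin: The Left Hand of Darkness
Atwood: Alias Grace               
Austen: Emma                      
Atwood: Oryx and Crake            
Austen: Emma                      
Atwood: The Handmaid's Tale       
Austen: Persuasion                
Austen: Sense and Sensibility     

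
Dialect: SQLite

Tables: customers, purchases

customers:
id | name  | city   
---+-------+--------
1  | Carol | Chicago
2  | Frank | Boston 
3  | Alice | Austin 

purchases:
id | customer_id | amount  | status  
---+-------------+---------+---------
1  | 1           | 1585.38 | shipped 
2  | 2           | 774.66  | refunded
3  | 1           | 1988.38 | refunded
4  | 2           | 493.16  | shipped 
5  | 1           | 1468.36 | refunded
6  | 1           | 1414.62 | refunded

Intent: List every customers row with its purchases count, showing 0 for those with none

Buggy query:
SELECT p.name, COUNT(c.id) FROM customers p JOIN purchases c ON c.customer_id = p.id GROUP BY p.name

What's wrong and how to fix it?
Bug: An inner join excludes parents with zero children

Fix: Use LEFT JOIN so parents without children still appear (COUNT(c.id) gives 0)

Corrected query:
SELECT p.name, COUNT(c.id) FROM customers p LEFT JOIN purchases c ON c.customer_id = p.id GROUP BY p.name

Result:
name  | COUNT(c.id)
------+------------
Alice | 0          
Carol | 4          
Frank | 2          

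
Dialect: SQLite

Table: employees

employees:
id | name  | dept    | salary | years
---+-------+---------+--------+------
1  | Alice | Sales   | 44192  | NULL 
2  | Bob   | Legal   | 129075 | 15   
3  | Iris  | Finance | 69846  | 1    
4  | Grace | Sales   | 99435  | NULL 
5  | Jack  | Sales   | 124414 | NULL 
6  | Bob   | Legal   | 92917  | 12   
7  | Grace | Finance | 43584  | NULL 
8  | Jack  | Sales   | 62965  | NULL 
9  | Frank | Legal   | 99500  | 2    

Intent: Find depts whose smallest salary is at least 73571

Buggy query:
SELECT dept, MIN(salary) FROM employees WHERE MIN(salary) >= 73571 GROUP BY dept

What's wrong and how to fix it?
Bug: MIN() in WHERE is a misuse of aggregate

Fix: Use HAVING for the per-group MIN condition

Corrected query:
SELECT dept, MIN(salary) FROM employees GROUP BY dept HAVING MIN(salary) >= 73571

Result:
dept  | MIN(salary)
------+------------
Legal | 92917      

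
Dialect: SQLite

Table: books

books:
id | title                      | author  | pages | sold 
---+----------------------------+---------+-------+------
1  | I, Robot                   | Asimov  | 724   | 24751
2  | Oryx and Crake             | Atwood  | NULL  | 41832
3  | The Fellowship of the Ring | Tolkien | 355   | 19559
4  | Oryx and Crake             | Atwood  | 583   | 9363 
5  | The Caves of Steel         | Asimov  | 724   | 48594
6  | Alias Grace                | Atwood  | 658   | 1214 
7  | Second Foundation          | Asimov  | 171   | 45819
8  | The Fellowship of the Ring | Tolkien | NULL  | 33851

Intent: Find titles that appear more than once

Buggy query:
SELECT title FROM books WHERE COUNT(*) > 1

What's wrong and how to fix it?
Bug: COUNT(*) is an aggregate and cannot be used in WHERE

Fix: GROUP BY title, then filter groups with HAVING COUNT(*) > 1

Corrected query:
SELECT title FROM books GROUP BY title HAVING COUNT(*) > 1

Result:
title                     
--------------------------
Oryx and Crake            
The Fellowship of the Ring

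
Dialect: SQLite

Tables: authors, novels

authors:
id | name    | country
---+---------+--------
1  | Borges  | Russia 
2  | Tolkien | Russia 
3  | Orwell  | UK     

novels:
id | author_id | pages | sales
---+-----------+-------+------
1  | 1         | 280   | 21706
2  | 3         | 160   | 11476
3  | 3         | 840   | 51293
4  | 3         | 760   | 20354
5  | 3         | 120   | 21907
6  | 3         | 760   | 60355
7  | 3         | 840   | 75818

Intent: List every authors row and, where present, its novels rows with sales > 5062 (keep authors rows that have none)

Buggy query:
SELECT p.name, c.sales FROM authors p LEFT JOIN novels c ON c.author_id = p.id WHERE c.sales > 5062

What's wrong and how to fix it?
Bug: A WHERE condition on the right-hand table after LEFT JOIN drops unmatched parents

Fix: Move the right-table condition into the ON clause so unmatched parents are kept

Corrected query:
SELECT p.name, c.sales FROM authors p LEFT JOIN novels c ON c.author_id = p.id AND c.sales > 5062

Result:
name    | sales
--------+------
Borges  | 21706
Tolkien | NULL 
Orwell  | 11476
Orwell  | 20354
Orwell  | 21907
Orwell  | 51293
Orwell  | 60355
Orwell  | 75818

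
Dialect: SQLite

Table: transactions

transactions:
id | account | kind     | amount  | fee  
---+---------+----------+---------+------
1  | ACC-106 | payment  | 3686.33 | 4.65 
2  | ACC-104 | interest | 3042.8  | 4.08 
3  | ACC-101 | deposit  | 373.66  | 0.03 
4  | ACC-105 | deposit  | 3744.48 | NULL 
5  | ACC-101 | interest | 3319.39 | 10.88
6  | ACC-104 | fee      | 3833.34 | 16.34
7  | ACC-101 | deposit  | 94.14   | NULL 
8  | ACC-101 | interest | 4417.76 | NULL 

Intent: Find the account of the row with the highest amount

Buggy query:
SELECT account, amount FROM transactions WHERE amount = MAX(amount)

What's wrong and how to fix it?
Bug: WHERE is evaluated per row; an aggregate over the whole table isn't defined there

Fix: Wrap MAX in a scalar subquery so WHERE compares against a single value

Corrected query:
SELECT account, amount FROM transactions WHERE amount = (SELECT MAX(amount) FROM transactions)

Result:
account | amount 
--------+--------
ACC-101 | 4417.76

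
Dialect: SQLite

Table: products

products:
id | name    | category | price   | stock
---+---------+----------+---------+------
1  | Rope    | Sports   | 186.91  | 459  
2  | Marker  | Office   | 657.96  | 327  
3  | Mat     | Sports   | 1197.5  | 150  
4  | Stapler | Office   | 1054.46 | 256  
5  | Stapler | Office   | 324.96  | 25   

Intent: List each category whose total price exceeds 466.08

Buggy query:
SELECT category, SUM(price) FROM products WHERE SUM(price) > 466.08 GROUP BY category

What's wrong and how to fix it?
Bug: SUM(price) is an aggregate, but WHERE filters rows before aggregation

Fix: Use HAVING (which filters groups after aggregation) instead of WHERE

Corrected query:
SELECT category, SUM(price) FROM products GROUP BY category HAVING SUM(price) > 466.08

Result:
category | SUM(price)
---------+-----------
Office   | 2037.38   
Sports   | 1384.41   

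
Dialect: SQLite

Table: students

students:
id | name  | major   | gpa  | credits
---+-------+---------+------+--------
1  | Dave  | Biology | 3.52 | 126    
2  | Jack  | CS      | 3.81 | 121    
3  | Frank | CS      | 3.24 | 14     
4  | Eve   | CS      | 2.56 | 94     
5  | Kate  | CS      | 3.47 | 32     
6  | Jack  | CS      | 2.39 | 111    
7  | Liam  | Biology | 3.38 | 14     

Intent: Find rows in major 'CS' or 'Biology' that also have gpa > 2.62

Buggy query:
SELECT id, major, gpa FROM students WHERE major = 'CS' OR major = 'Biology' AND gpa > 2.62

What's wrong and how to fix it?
Bug: AND binds tighter than OR, so this parses as major = 'CS' OR (major = 'Biology' AND gpa > 2.62)

Fix: Add parentheses around the OR so the AND applies to both alternatives

Corrected query:
SELECT id, major, gpa FROM students WHERE (major = 'CS' OR major = 'Biology') AND gpa > 2.62

Result:
id | major   | gpa 
---+---------+-----
1  | Biology | 3.52
2  | CS      | 3.81
3  | CS      | 3.24
5  | CS      | 3.47
7  | Biology | 3.38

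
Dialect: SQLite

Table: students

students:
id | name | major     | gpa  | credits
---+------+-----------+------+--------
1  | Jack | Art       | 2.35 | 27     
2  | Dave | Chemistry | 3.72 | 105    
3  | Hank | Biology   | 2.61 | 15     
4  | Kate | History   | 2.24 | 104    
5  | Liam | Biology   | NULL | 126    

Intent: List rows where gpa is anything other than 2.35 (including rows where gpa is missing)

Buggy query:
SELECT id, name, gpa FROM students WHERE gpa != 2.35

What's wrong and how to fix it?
Bug: Inequality against NULL is unknown, not true; rows with NULL are dropped

Fix: Handle NULL separately with IS NULL alongside the inequality

Corrected query:
SELECT id, name, gpa FROM students WHERE gpa != 2.35 OR gpa IS NULL

Result:
id | name | gpa 
---+------+-----
2  | Dave | 3.72
3  | Hank | 2.61
4  | Kate | 2.24
5  | Liam | NULL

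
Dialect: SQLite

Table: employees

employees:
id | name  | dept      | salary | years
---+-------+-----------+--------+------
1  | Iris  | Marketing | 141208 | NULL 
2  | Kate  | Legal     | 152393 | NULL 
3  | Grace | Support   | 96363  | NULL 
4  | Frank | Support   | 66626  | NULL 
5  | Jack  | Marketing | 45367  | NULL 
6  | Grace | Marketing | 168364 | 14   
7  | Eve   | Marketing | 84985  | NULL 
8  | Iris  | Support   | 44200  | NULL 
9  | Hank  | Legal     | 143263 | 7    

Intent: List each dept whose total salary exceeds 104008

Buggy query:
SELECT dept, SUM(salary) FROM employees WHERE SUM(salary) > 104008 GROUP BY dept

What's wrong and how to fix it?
Bug: WHERE runs before GROUP BY, so aggregates aren't available there

Fix: Use HAVING (which filters groups after aggregation) instead of WHERE

Corrected query:
SELECT dept, SUM(salary) FROM employees GROUP BY dept HAVING SUM(salary) > 104008

Result:
dept      | SUM(salary)
----------+------------
Legal     | 295656     
Marketing | 439924     
Support   | 207189     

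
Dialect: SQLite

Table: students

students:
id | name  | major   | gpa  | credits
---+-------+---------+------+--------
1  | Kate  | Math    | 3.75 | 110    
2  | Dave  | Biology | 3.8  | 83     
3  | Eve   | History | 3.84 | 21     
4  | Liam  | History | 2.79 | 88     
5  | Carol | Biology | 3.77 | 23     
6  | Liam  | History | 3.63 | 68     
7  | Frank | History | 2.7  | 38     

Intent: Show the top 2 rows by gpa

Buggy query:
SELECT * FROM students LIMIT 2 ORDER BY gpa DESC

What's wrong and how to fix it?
Bug: LIMIT must come after ORDER BY

Fix: Sort with ORDER BY, then apply LIMIT

Corrected query:
SELECT * FROM students ORDER BY gpa DESC LIMIT 2

Result:
id | name | major   | gpa  | credits
---+------+---------+------+--------
3  | Eve  | History | 3.84 | 21     
2  | Dave | Biology | 3.8  | 83     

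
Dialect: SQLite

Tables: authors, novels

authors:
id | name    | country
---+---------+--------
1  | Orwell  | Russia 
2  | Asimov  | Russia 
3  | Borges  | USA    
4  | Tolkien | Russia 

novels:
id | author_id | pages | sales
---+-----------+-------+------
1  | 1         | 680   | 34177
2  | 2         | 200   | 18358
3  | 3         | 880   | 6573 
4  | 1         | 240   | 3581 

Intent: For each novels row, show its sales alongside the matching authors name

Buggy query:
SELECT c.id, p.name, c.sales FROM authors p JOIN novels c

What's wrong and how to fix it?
Bug: JOIN with no ON clause produces a cartesian product; every novels row pairs with every authors row

Fix: Add ON c.author_id = p.id to the JOIN

Corrected query:
SELECT c.id, p.name, c.sales FROM authors p JOIN novels c ON c.author_id = p.id

Result:
id | name   | sales
---+--------+------
1  | Orwell | 34177
2  | Asimov | 18358
3  | Borges | 6573 
4  | Orwell | 3581 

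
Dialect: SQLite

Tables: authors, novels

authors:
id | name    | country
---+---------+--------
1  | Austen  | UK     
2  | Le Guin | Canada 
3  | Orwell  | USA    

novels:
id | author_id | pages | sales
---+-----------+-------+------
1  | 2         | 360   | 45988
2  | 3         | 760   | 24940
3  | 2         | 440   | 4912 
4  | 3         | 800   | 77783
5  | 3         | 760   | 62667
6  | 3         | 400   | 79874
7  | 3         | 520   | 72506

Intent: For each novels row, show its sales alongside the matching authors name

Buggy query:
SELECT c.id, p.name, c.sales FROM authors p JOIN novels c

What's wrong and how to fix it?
Bug: JOIN with no ON clause produces a cartesian product; every novels row pairs with every authors row

Fix: Specify the join condition linking the foreign key to the parent id

Corrected query:
SELECT c.id, p.name, c.sales FROM authors p JOIN novels c ON c.author_id = p.id

Result:
id | name    | sales
---+---------+------
1  | Le Guin | 45988
2  | Orwell  | 24940
3  | Le Guin | 4912 
4  | Orwell  | 77783
5  | Orwell  | 62667
6  | Orwell  | 79874
7  | Orwell  | 72506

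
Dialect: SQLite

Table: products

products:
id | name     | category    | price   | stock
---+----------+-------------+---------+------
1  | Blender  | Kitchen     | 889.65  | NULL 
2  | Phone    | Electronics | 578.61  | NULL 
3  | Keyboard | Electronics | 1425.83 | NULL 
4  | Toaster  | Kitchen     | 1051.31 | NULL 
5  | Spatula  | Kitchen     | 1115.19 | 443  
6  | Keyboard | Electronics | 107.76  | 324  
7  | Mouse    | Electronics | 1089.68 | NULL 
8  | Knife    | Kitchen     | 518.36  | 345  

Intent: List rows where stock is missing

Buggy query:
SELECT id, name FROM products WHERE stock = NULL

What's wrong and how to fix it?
Bug: Comparing to NULL with '=' never matches; NULL = NULL is unknown, not true

Fix: Replace '= NULL' with 'IS NULL'

Corrected query:
SELECT id, name FROM products WHERE stock IS NULL

Result:
id | name    
---+---------
1  | Blender 
2  | Phone   
3  | Keyboard
4  | Toaster 
7  | Mouse   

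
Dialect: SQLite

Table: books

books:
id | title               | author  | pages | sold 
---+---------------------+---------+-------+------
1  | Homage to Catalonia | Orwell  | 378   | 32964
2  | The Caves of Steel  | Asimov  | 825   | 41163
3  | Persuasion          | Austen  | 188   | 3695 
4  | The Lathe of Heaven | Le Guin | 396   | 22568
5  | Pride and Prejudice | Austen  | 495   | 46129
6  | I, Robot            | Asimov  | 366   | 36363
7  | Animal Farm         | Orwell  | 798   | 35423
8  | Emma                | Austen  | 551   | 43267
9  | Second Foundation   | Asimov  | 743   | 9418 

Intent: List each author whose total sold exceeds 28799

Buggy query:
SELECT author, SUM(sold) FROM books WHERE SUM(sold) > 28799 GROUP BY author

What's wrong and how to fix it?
Bug: SUM(sold) is an aggregate, but WHERE filters rows before aggregation

Fix: Use HAVING (which filters groups after aggregation) instead of WHERE

Corrected query:
SELECT author, SUM(sold) FROM books GROUP BY author HAVING SUM(sold) > 28799

Result:
author | SUM(sold)
-------+----------
Asimov | 86944    
Austen | 93091    
Orwell | 68387    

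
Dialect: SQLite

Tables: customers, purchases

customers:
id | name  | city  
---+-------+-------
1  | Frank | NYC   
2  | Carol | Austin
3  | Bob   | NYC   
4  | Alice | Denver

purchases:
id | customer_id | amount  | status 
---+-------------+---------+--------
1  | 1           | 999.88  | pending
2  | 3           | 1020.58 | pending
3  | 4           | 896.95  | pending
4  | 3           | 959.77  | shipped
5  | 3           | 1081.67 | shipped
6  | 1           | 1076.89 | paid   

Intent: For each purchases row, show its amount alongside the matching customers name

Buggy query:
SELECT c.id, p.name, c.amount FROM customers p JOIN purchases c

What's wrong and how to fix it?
Bug: Missing join condition: each purchases row is matched to all customers rows instead of just its own

Fix: Specify the join condition linking the foreign key to the parent id

Corrected query:
SELECT c.id, p.name, c.amount FROM customers p JOIN purchases c ON c.customer_id = p.id

Result:
id | name  | amount 
---+-------+--------
1  | Frank | 999.88 
2  | Bob   | 1020.58
3  | Alice | 896.95 
4  | Bob   | 959.77 
5  | Bob   | 1081.67
6  | Frank | 1076.89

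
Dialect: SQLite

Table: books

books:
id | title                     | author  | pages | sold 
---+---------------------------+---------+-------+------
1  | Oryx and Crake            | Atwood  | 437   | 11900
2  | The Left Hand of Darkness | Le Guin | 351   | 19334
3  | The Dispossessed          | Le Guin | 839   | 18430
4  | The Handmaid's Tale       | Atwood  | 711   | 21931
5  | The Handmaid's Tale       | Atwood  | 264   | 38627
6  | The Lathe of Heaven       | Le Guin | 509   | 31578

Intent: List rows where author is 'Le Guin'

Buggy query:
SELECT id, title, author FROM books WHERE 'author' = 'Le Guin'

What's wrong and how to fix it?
Bug: Single quotes denote string literals in SQL; the column name is being compared as a constant string

Fix: Reference the column as author without single quotes

Corrected query:
SELECT id, title, author FROM books WHERE author = 'Le Guin'

Result:
id | title                     | author 
---+---------------------------+--------
2  | The Left Hand of Darkness | Le Guin
3  | The Dispossessed          | Le Guin
6  | The Lathe of Heaven       | Le Guin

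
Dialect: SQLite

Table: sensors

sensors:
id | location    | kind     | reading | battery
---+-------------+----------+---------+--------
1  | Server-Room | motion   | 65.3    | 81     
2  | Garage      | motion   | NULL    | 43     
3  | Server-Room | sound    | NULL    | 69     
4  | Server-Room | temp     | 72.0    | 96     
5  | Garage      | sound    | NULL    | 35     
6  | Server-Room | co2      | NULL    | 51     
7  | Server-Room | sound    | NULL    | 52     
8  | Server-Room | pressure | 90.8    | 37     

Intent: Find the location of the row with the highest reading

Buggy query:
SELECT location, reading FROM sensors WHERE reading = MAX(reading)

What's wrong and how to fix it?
Bug: MAX(reading) is an aggregate and cannot be used directly in WHERE

Fix: Use a subquery: WHERE reading = (SELECT MAX(reading) FROM sensors)

Corrected query:
SELECT location, reading FROM sensors WHERE reading = (SELECT MAX(reading) FROM sensors)

Result:
location    | reading
------------+--------
Server-Room | 90.8   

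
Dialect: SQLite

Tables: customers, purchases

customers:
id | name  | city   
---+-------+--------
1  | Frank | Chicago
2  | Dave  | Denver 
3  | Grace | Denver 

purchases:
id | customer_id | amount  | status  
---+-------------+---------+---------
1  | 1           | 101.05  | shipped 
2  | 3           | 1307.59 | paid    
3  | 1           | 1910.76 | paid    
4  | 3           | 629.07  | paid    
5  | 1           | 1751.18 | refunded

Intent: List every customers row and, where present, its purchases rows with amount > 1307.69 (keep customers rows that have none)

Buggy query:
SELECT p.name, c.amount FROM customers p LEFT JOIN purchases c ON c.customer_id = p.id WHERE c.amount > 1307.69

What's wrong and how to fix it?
Bug: Filtering c.amount in WHERE discards the NULL rows produced by LEFT JOIN, turning it into an inner join

Fix: Put 'c.amount > 1307.69' in the JOIN's ON clause instead of WHERE

Corrected query:
SELECT p.name, c.amount FROM customers p LEFT JOIN purchases c ON c.customer_id = p.id AND c.amount > 1307.69

Result:
name  | amount 
------+--------
Frank | 1751.18
Frank | 1910.76
Dave  | NULL   
Grace | NULL   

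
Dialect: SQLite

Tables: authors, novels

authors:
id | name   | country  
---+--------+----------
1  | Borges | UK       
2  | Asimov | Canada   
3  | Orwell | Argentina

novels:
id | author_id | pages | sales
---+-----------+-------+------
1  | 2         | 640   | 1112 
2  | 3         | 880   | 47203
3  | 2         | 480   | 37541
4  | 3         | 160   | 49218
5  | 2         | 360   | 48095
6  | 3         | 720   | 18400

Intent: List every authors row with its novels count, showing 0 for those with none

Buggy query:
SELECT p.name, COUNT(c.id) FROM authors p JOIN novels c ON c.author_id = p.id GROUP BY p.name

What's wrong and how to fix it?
Bug: An inner join excludes parents with zero children

Fix: Use LEFT JOIN so parents without children still appear (COUNT(c.id) gives 0)

Corrected query:
SELECT p.name, COUNT(c.id) FROM authors p LEFT JOIN novels c ON c.author_id = p.id GROUP BY p.name

Result:
name   | COUNT(c.id)
-------+------------
Asimov | 3          
Borges | 0          
Orwell | 3          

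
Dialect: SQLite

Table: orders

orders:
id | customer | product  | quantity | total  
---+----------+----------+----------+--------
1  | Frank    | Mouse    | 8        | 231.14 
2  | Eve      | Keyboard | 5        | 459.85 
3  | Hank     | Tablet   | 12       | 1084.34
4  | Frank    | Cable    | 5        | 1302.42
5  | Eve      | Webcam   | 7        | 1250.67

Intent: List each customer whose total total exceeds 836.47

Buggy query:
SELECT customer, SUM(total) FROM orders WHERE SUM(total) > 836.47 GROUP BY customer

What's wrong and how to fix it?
Bug: WHERE runs before GROUP BY, so aggregates aren't available there

Fix: Use HAVING (which filters groups after aggregation) instead of WHERE

Corrected query:
SELECT customer, SUM(total) FROM orders GROUP BY customer HAVING SUM(total) > 836.47

Result:
customer | SUM(total)
---------+-----------
Eve      | 1710.52   
Frank    | 1533.56   
Hank     | 1084.34   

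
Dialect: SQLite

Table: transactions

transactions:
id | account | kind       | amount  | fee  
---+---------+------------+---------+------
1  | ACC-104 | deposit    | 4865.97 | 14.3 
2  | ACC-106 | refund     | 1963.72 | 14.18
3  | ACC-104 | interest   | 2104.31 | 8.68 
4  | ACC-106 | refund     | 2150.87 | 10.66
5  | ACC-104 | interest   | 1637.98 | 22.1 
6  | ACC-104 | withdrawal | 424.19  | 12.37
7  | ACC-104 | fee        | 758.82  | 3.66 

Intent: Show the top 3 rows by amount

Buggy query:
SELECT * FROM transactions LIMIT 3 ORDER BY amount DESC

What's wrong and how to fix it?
Bug: LIMIT must come after ORDER BY

Fix: Sort with ORDER BY, then apply LIMIT

Corrected query:
SELECT * FROM transactions ORDER BY amount DESC LIMIT 3

Result:
id | account | kind     | amount  | fee  
---+---------+----------+---------+------
1  | ACC-104 | deposit  | 4865.97 | 14.3 
4  | ACC-106 | refund   | 2150.87 | 10.66
3  | ACC-104 | interest | 2104.31 | 8.68 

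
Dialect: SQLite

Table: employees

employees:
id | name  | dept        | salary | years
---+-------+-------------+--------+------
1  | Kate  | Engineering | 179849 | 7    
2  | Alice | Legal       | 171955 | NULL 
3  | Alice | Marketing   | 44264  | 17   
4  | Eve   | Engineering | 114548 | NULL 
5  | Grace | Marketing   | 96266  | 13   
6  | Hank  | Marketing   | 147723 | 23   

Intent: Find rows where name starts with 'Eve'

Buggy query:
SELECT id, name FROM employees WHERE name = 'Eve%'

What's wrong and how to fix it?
Bug: Wildcards only work with LIKE; '=' treats '%' as a literal character

Fix: Replace '=' with LIKE so 'Eve%' is treated as a pattern

Corrected query:
SELECT id, name FROM employees WHERE name LIKE 'Eve%'

Result:
id | name
---+-----
4  | Eve 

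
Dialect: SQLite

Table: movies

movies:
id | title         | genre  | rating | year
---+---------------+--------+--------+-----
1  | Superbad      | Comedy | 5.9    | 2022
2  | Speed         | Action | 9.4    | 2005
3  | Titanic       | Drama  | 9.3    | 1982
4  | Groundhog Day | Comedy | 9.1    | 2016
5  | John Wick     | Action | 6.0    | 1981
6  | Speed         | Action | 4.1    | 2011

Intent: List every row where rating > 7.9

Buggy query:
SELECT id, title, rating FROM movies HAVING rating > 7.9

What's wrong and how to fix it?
Bug: HAVING filters the output of aggregation, but this query has no GROUP BY and no aggregate functions, so SQLite rejects it (HAVING clause on a non-aggregate query); the condition here is per row

Fix: Use WHERE for row-level filtering

Corrected query:
SELECT id, title, rating FROM movies WHERE rating > 7.9

Result:
id | title         | rating
---+---------------+-------
2  | Speed         | 9.4   
3  | Titanic       | 9.3   
4  | Groundhog Day | 9.1   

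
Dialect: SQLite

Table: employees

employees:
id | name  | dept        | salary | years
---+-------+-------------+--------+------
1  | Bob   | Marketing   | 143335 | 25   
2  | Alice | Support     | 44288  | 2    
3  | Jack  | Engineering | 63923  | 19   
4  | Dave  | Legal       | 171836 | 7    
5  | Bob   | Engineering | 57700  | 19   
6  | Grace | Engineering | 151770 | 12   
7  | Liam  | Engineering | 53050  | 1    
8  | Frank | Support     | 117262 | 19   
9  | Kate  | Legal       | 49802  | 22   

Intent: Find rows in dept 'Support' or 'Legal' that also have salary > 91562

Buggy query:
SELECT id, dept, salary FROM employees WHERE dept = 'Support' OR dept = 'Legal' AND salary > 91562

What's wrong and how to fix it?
Bug: AND binds tighter than OR, so this parses as dept = 'Support' OR (dept = 'Legal' AND salary > 91562)

Fix: Group the OR with parentheses (or use IN), then AND the threshold

Corrected query:
SELECT id, dept, salary FROM employees WHERE (dept = 'Support' OR dept = 'Legal') AND salary > 91562

Result:
id | dept    | salary
---+---------+-------
4  | Legal   | 171836
8  | Support | 117262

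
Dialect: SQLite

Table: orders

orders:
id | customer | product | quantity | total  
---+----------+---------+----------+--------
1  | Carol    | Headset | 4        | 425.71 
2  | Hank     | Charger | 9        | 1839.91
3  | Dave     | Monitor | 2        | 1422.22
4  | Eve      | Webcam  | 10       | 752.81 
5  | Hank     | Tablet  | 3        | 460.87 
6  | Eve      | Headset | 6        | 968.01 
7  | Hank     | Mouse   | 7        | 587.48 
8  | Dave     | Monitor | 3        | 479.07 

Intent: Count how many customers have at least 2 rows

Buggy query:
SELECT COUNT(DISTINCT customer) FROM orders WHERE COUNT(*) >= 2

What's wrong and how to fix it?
Bug: WHERE filters individual rows, not groups, so a group-level COUNT is invalid there

Fix: Group first with HAVING COUNT(*) >= 2, then COUNT the resulting groups

Corrected query:
SELECT COUNT(*) FROM (SELECT customer FROM orders GROUP BY customer HAVING COUNT(*) >= 2)

Result:
COUNT(*)
--------
3       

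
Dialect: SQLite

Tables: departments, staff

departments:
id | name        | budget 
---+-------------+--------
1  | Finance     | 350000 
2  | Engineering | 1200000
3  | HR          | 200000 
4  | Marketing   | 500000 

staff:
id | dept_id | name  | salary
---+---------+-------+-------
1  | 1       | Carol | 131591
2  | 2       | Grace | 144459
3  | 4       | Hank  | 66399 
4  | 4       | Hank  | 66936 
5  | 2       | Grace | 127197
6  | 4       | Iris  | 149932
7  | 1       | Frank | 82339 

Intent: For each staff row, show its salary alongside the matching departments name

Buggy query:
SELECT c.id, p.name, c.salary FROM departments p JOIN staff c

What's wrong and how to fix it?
Bug: JOIN with no ON clause produces a cartesian product; every staff row pairs with every departments row

Fix: Specify the join condition linking the foreign key to the parent id

Corrected query:
SELECT c.id, p.name, c.salary FROM departments p JOIN staff c ON c.dept_id = p.id

Result:
id | name        | salary
---+-------------+-------
1  | Finance     | 131591
2  | Engineering | 144459
3  | Marketing   | 66399 
4  | Marketing   | 66936 
5  | Engineering | 127197
6  | Marketing   | 149932
7  | Finance     | 82339 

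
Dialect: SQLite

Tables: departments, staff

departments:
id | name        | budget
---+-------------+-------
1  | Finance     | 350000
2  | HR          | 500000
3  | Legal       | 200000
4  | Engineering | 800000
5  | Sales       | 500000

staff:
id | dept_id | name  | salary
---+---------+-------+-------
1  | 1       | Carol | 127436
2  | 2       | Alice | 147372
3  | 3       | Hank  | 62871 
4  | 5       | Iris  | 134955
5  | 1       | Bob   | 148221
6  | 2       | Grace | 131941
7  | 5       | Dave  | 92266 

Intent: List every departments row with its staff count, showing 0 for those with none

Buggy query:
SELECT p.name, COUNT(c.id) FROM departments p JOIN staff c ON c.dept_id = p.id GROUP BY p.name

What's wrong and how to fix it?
Bug: INNER JOIN drops departments rows that have no matching staff rows

Fix: Use LEFT JOIN so parents without children still appear (COUNT(c.id) gives 0)

Corrected query:
SELECT p.name, COUNT(c.id) FROM departments p LEFT JOIN staff c ON c.dept_id = p.id GROUP BY p.name

Result:
name        | COUNT(c.id)
------------+------------
Engineering | 0          
Finance     | 2          
HR          | 2          
Legal       | 1          
Sales       | 2          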